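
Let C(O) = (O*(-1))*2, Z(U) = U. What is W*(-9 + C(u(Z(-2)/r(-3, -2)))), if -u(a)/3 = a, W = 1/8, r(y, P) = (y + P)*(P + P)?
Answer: -6/5 ≈ -1.2000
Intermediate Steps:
r(y, P) = 2*P*(P + y) (r(y, P) = (P + y)*(2*P) = 2*P*(P + y))
W = ⅛ ≈ 0.12500
u(a) = -3*a
C(O) = -2*O (C(O) = -O*2 = -2*O)
W*(-9 + C(u(Z(-2)/r(-3, -2)))) = (-9 - (-6)*(-2*(-1/(4*(-2 - 3)))))/8 = (-9 - (-6)*(-2/(2*(-2)*(-5))))/8 = (-9 - (-6)*(-2/20))/8 = (-9 - (-6)*(-2*1/20))/8 = (-9 - (-6)*(-1)/10)/8 = (-9 - 2*3/10)/8 = (-9 - ⅗)/8 = (⅛)*(-48/5) = -6/5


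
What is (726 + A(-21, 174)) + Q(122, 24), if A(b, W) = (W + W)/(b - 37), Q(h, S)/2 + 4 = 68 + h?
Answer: 1092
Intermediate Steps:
Q(h, S) = 128 + 2*h (Q(h, S) = -8 + 2*(68 + h) = -8 + (136 + 2*h) = 128 + 2*h)
A(b, W) = 2*W/(-37 + b) (A(b, W) = (2*W)/(-37 + b) = 2*W/(-37 + b))
(726 + A(-21, 174)) + Q(122, 24) = (726 + 2*174/(-37 - 21)) + (128 + 2*122) = (726 + 2*174/(-58)) + (128 + 244) = (726 + 2*174*(-1/58)) + 372 = (726 - 6) + 372 = 720 + 372 = 1092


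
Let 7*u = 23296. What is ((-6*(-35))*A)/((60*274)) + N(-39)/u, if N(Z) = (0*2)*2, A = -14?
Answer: -49/274 ≈ -0.17883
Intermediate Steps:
u = 3328 (u = (⅐)*23296 = 3328)
N(Z) = 0 (N(Z) = 0*2 = 0)
((-6*(-35))*A)/((60*274)) + N(-39)/u = (-6*(-35)*(-14))/((60*274)) + 0/3328 = (210*(-14))/16440 + 0*(1/3328) = -2940*1/16440 + 0 = -49/274 + 0 = -49/274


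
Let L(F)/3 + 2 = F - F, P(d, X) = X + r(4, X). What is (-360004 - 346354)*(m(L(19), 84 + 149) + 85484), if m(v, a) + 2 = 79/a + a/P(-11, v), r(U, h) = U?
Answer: -14049630499099/233 ≈ -6.0299e+10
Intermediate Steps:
P(d, X) = 4 + X (P(d, X) = X + 4 = 4 + X)
L(F) = -6 (L(F) = -6 + 3*(F - F) = -6 + 3*0 = -6 + 0 = -6)
m(v, a) = -2 + 79/a + a/(4 + v) (m(v, a) = -2 + (79/a + a/(4 + v)) = -2 + 79/a + a/(4 + v))
(-360004 - 346354)*(m(L(19), 84 + 149) + 85484) = (-360004 - 346354)*((-2 + 79/(84 + 149) + (84 + 149)/(4 - 6)) + 85484) = -706358*((-2 + 79/233 + 233/(-2)) + 85484) = -706358*((-2 + 79*(1/233) + 233*(-1/2)) + 85484) = -706358*((-2 + 79/233 - 233/2) + 85484) = -706358*(-55063/466 + 85484) = -706358*39780481/466 = -14049630499099/233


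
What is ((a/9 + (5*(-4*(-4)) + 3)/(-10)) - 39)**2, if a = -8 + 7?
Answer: 18207289/8100 ≈ 2247.8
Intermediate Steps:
a = -1
((a/9 + (5*(-4*(-4)) + 3)/(-10)) - 39)**2 = ((-1/9 + (5*(-4*(-4)) + 3)/(-10)) - 39)**2 = ((-1*1/9 + (5*16 + 3)*(-1/10)) - 39)**2 = ((-1/9 + (80 + 3)*(-1/10)) - 39)**2 = ((-1/9 + 83*(-1/10)) - 39)**2 = ((-1/9 - 83/10) - 39)**2 = (-757/90 - 39)**2 = (-4267/90)**2 = 18207289/8100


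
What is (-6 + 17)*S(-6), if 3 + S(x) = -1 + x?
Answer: -110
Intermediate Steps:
S(x) = -4 + x (S(x) = -3 + (-1 + x) = -4 + x)
(-6 + 17)*S(-6) = (-6 + 17)*(-4 - 6) = 11*(-10) = -110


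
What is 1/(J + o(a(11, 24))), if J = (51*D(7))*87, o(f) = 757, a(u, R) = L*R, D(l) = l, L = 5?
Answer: 1/31816 ≈ 3.1431e-5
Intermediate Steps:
a(u, R) = 5*R
J = 31059 (J = (51*7)*87 = 357*87 = 31059)
1/(J + o(a(11, 24))) = 1/(31059 + 757) = 1/31816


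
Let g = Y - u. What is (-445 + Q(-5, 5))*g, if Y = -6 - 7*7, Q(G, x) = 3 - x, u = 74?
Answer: 57663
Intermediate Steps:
Y = -55 (Y = -6 - 49 = -55)
g = -129 (g = -55 - 1*74 = -55 - 74 = -129)
(-445 + Q(-5, 5))*g = (-445 + (3 - 1*5))*(-129) = (-445 + (3 - 5))*(-129) = (-445 - 2)*(-129) = -447*(-129) = 57663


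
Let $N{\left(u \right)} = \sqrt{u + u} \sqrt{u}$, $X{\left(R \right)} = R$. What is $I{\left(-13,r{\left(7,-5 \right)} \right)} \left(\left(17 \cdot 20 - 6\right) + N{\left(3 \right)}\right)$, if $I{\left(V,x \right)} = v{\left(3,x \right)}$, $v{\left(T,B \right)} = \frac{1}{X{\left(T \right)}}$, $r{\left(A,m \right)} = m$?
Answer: $\frac{334}{3} + \sqrt{2} \approx 112.75$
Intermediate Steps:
$v{\left(T,B \right)} = \frac{1}{T}$
$I{\left(V,x \right)} = \frac{1}{3}$
$N{\left(u \right)} = u \sqrt{2}$ ($N{\left(u \right)} = \sqrt{2 u} \sqrt{u} = \sqrt{2} \sqrt{u} \sqrt{u} = u \sqrt{2}$)
$I{\left(-13,r{\left(7,-5 \right)} \right)} \left(\left(17 \cdot 20 - 6\right) + N{\left(3 \right)}\right) = \frac{\left(17 \cdot 20 - 6\right) + 3 \sqrt{2}}{3} = \frac{\left(340 - 6\right) + 3 \sqrt{2}}{3} = \frac{334 + 3 \sqrt{2}}{3} = \frac{334}{3} + \sqrt{2}$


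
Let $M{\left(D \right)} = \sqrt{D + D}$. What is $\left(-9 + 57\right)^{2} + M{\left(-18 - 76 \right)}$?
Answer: $2304 + 2 i \sqrt{47} \approx 2304.0 + 13.711 i$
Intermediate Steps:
$M{\left(D \right)} = \sqrt{2} \sqrt{D}$ ($M{\left(D \right)} = \sqrt{2 D} = \sqrt{2} \sqrt{D}$)
$\left(-9 + 57\right)^{2} + M{\left(-18 - 76 \right)} = \left(-9 + 57\right)^{2} + \sqrt{2} \sqrt{-18 - 76} = 48^{2} + \sqrt{2} \sqrt{-94} = 2304 + \sqrt{2} i \sqrt{94} = 2304 + 2 i \sqrt{47}$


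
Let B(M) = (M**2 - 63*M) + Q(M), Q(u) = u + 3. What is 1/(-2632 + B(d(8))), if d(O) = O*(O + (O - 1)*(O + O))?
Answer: 1/859451 ≈ 1.1635e-6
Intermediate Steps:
Q(u) = 3 + u
d(O) = O*(O + 2*O*(-1 + O)) (d(O) = O*(O + (-1 + O)*(2*O)) = O*(O + 2*O*(-1 + O)))
B(M) = 3 + M**2 - 62*M (B(M) = (M**2 - 63*M) + (3 + M) = 3 + M**2 - 62*M)
1/(-2632 + B(d(8))) = 1/(-2632 + (3 + (8**2*(-1 + 2*8))**2 - 62*8**2*(-1 + 2*8))) = 1/(-2632 + (3 + (64*(-1 + 16))**2 - 3968*(-1 + 16))) = 1/(-2632 + (3 + (64*15)**2 - 3968*15)) = 1/(-2632 + (3 + 960**2 - 62*960)) = 1/(-2632 + (3 + 921600 - 59520)) = 1/(-2632 + 862083) = 1/859451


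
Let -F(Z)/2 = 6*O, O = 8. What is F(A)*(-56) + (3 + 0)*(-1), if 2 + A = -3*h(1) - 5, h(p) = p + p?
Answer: 5373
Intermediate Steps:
h(p) = 2*p
A = -13 (A = -2 + (-6 - 5) = -2 - 11 = -13)
F(Z) = -96 (F(Z) = -12*8 = -2*48 = -96)
F(A)*(-56) + (3 + 0)*(-1) = -96*(-56) + (3 + 0)*(-1) = 5376 + 3*(-1) = 5376 - 3 = 5373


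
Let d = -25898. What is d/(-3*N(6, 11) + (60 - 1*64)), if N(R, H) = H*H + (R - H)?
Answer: 12949/176 ≈ 73.574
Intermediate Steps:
N(R, H) = R + H**2 - H (N(R, H) = H**2 + (R - H) = R + H**2 - H)
d/(-3*N(6, 11) + (60 - 1*64)) = -25898/(-3*(6 + 11**2 - 1*11) + (60 - 1*64)) = -25898/(-3*(6 + 121 - 11) + (60 - 64)) = -25898/(-3*116 - 4) = -25898/(-348 - 4) = -25898/(-352) = -25898*(-1/352) = 12949/176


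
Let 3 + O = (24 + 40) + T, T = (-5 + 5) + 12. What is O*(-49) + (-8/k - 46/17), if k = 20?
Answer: -304309/85 ≈ -3580.1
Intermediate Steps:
T = 12 (T = 0 + 12 = 12)
O = 73 (O = -3 + ((24 + 40) + 12) = -3 + (64 + 12) = -3 + 76 = 73)
O*(-49) + (-8/k - 46/17) = 73*(-49) + (-8/20 - 46/17) = -3577 + (-8*1/20 - 46*1/17) = -3577 + (-⅖ - 46/17) = -3577 - 264/85 = -304309/85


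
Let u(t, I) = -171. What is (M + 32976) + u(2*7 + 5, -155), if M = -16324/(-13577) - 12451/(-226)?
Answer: 100831664061/3068402 ≈ 32861.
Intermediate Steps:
M = 172736451/3068402 (M = -16324*(-1/13577) - 12451*(-1/226) = 16324/13577 + 12451/226 = 172736451/3068402 ≈ 56.295)
(M + 32976) + u(2*7 + 5, -155) = (172736451/3068402 + 32976) - 171 = 101356360803/3068402 - 171 = 100831664061/3068402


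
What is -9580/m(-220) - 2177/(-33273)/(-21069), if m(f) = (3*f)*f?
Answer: -111936205981/1696489785540 ≈ -0.065981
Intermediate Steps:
m(f) = 3*f²
-9580/m(-220) - 2177/(-33273)/(-21069) = -9580/(3*(-220)²) - 2177/(-33273)/(-21069) = -9580/(3*48400) - 2177*(-1/33273)*(-1/21069) = -9580/145200 + (2177/33273)*(-1/21069) = -9580*1/145200 - 2177/701028837 = -479/7260 - 2177/701028837 = -111936205981/1696489785540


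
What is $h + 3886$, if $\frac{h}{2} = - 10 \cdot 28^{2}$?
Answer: $-11794$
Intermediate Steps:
$h = -15680$ ($h = 2 \left(- 10 \cdot 28^{2}\right) = 2 \left(\left(-10\right) 784\right) = 2 \left(-7840\right) = -15680$)
$h + 3886 = -15680 + 3886 = -11794$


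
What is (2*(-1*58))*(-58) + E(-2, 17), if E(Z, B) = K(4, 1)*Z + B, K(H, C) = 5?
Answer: 6735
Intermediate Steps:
E(Z, B) = B + 5*Z (E(Z, B) = 5*Z + B = B + 5*Z)
(2*(-1*58))*(-58) + E(-2, 17) = (2*(-1*58))*(-58) + (17 + 5*(-2)) = (2*(-58))*(-58) + (17 - 10) = -116*(-58) + 7 = 6728 + 7 = 6735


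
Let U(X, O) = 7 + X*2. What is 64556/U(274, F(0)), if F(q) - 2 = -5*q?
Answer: 64556/555 ≈ 116.32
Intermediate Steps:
F(q) = 2 - 5*q
U(X, O) = 7 + 2*X
64556/U(274, F(0)) = 64556/(7 + 2*274) = 64556/(7 + 548) = 64556/555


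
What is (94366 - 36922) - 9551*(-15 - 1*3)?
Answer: 229362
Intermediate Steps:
(94366 - 36922) - 9551*(-15 - 1*3) = 57444 - 9551*(-15 - 3) = 57444 - 9551*(-18) = 57444 + 171918 = 229362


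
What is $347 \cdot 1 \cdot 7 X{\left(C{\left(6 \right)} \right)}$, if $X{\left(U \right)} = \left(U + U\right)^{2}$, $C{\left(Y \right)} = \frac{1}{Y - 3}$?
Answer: $\frac{9716}{9} \approx 1079.6$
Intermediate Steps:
$C{\left(Y \right)} = \frac{1}{-3 + Y}$
$X{\left(U \right)} = 4 U^{2}$ ($X{\left(U \right)} = \left(2 U\right)^{2} = 4 U^{2}$)
$347 \cdot 1 \cdot 7 X{\left(C{\left(6 \right)} \right)} = 347 \cdot 1 \cdot 7 \cdot 4 \left(\frac{1}{-3 + 6}\right)^{2} = 347 \cdot 7 \cdot 4 \left(\frac{1}{3}\right)^{2} = 347 \cdot 7 \cdot \frac{4}{9} = 347 \cdot \frac{28}{9} = \frac{9716}{9}$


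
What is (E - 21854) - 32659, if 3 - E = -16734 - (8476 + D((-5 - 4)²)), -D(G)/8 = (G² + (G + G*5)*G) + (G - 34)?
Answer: -397092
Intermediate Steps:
D(G) = 272 - 56*G² - 8*G (D(G) = -8*((G² + (G + G*5)*G) + (G - 34)) = -8*((G² + (G + 5*G)*G) + (-34 + G)) = -8*((G² + (6*G)*G) + (-34 + G)) = -8*((G² + 6*G²) + (-34 + G)) = -8*(7*G² + (-34 + G)) = -8*(-34 + G + 7*G²) = 272 - 56*G² - 8*G)
E = -342579 (E = 3 - (-16734 - (8476 + (272 - 56*(-5 - 4)⁴ - 8*(-5 - 4)²))) = 3 - (-16734 - (8476 + (272 - 56*((-9)²)² - 8*(-9)²))) = 3 - (-16734 - (8476 + (272 - 56*81² - 8*81))) = 3 - (-16734 - (8476 + (272 - 56*6561 - 648))) = 3 - (-16734 - (8476 + (272 - 367416 - 648))) = 3 - (-16734 - (8476 - 367792)) = 3 - (-16734 - 1*(-359316)) = 3 - (-16734 + 359316) = 3 - 1*342582 = 3 - 342582 = -342579)
(E - 21854) - 32659 = (-342579 - 21854) - 32659 = -364433 - 32659 = -397092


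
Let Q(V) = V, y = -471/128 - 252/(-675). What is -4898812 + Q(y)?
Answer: -47028626941/9600 ≈ -4.8988e+6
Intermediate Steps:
y = -31741/9600 (y = -471*1/128 - 252*(-1/675) = -471/128 + 28/75 = -31741/9600 ≈ -3.3064)
-4898812 + Q(y) = -4898812 - 31741/9600 = -47028626941/9600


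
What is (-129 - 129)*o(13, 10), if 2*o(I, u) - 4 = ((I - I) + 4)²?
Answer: -2580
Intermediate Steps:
o(I, u) = 10 (o(I, u) = 2 + ((I - I) + 4)²/2 = 2 + (0 + 4)²/2 = 2 + (½)*4² = 2 + (½)*16 = 2 + 8 = 10)
(-129 - 129)*o(13, 10) = (-129 - 129)*10 = -258*10 = -2580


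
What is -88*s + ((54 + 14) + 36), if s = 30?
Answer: -2536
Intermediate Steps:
-88*s + ((54 + 14) + 36) = -88*30 + ((54 + 14) + 36) = -2640 + (68 + 36) = -2640 + 104 = -2536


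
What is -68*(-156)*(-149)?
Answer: -1580592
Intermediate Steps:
-68*(-156)*(-149) = 10608*(-149) = -1580592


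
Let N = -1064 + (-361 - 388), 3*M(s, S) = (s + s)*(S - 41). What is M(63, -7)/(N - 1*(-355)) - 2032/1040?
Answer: -3007/5265 ≈ -0.57113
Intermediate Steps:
M(s, S) = 2*s*(-41 + S)/3 (M(s, S) = ((s + s)*(S - 41))/3 = ((2*s)*(-41 + S))/3 = (2*s*(-41 + S))/3 = 2*s*(-41 + S)/3)
N = -1813 (N = -1064 - 749 = -1813)
M(63, -7)/(N - 1*(-355)) - 2032/1040 = ((⅔)*63*(-41 - 7))/(-1813 - 1*(-355)) - 2032/1040 = ((⅔)*63*(-48))/(-1813 + 355) - 2032*1/1040 = -2016/(-1458) - 127/65 = -2016*(-1/1458) - 127/65 = 112/81 - 127/65 = -3007/5265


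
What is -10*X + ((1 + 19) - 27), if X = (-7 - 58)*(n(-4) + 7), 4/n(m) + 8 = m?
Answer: 12979/3 ≈ 4326.3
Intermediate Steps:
n(m) = 4/(-8 + m)
X = -1300/3 (X = (-7 - 58)*(4/(-8 - 4) + 7) = -65*(4/(-12) + 7) = -65*(4*(-1/12) + 7) = -65*(-1/3 + 7) = -65*20/3 = -1300/3 ≈ -433.33)
-10*X + ((1 + 19) - 27) = -10*(-1300/3) + ((1 + 19) - 27) = 13000/3 + (20 - 27) = 13000/3 - 7 = 12979/3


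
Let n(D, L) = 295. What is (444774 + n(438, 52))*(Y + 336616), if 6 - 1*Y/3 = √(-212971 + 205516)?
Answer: 149825357746 - 1335207*I*√7455 ≈ 1.4983e+11 - 1.1528e+8*I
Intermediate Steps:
Y = 18 - 3*I*√7455 (Y = 18 - 3*√(-212971 + 205516) = 18 - 3*I*√7455 ≈ 18.0 - 259.03*I)
(444774 + n(438, 52))*(Y + 336616) = (444774 + 295)*((18 - 3*I*√7455) + 336616) = 445069*(336634 - 3*I*√7455) = 149825357746 - 1335207*I*√7455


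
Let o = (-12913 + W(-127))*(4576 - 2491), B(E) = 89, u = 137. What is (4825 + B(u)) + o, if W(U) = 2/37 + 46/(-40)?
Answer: -3984304455/148 ≈ -2.6921e+7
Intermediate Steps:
W(U) = -811/740 (W(U) = 2*(1/37) + 46*(-1/40) = 2/37 - 23/20 = -811/740)
o = -3985031727/148 (o = (-12913 - 811/740)*(4576 - 2491) = -9556431/740*2085 = -3985031727/148 ≈ -2.6926e+7)
(4825 + B(u)) + o = (4825 + 89) - 3985031727/148 = 4914 - 3985031727/148 = -3984304455/148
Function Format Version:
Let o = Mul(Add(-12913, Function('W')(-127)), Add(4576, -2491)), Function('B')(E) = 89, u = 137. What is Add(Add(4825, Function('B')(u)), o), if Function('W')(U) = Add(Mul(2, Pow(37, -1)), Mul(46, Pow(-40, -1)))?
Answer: Rational(-3984304455, 148) ≈ -2.6921e+7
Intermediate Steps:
Function('W')(U) = Rational(-811, 740) (Function('W')(U) = Add(Mul(2, Rational(1, 37)), Mul(46, Rational(-1, 40))) = Add(Rational(2, 37), Rational(-23, 20)) = Rational(-811, 740))
o = Rational(-3985031727, 148) (o = Mul(Add(-12913, Rational(-811, 740)), Add(4576, -2491)) = Mul(Rational(-9556431, 740), 2085) = Rational(-3985031727, 148) ≈ -2.6926e+7)
Add(Add(4825, Function('B')(u)), o) = Add(Add(4825, 89), Rational(-3985031727, 148)) = Add(4914, Rational(-3985031727, 148)) = Rational(-3984304455, 148)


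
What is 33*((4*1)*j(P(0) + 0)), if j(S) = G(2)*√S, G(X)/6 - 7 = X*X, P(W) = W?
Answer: 0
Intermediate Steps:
G(X) = 42 + 6*X² (G(X) = 42 + 6*(X*X) = 42 + 6*X²)
j(S) = 66*√S (j(S) = (42 + 6*2²)*√S = (42 + 6*4)*√S = (42 + 24)*√S = 66*√S)
33*((4*1)*j(P(0) + 0)) = 33*((4*1)*(66*√(0 + 0))) = 33*(4*(66*√0)) = 33*(4*(66*0)) = 33*(4*0) = 33*0 = 0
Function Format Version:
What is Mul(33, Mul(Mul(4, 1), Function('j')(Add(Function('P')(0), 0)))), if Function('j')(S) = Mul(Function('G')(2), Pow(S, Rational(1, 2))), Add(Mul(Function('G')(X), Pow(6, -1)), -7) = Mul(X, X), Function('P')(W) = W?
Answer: 0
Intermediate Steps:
Function('G')(X) = Add(42, Mul(6, Pow(X, 2))) (Function('G')(X) = Add(42, Mul(6, Mul(X, X))) = Add(42, Mul(6, Pow(X, 2))))
Function('j')(S) = Mul(66, Pow(S, Rational(1, 2))) (Function('j')(S) = Mul(Add(42, Mul(6, Pow(2, 2))), Pow(S, Rational(1, 2))) = Mul(Add(42, Mul(6, 4)), Pow(S, Rational(1, 2))) = Mul(Add(42, 24), Pow(S, Rational(1, 2))) = Mul(66, Pow(S, Rational(1, 2))))
Mul(33, Mul(Mul(4, 1), Function('j')(Add(Function('P')(0), 0)))) = Mul(33, Mul(Mul(4, 1), Mul(66, Pow(Add(0, 0), Rational(1, 2))))) = Mul(33, Mul(4, Mul(66, Pow(0, Rational(1, 2))))) = Mul(33, Mul(4, Mul(66, 0))) = Mul(33, Mul(4, 0)) = Mul(33, 0) = 0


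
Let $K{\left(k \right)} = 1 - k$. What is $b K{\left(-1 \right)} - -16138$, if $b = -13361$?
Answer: $-10584$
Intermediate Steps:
$b K{\left(-1 \right)} - -16138 = - 13361 \left(1 - -1\right) - -16138 = - 13361 \left(1 + 1\right) + 16138 = \left(-13361\right) 2 + 16138 = -26722 + 16138 = -10584$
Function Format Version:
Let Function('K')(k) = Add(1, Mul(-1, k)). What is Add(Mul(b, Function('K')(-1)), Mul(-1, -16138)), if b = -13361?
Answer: -10584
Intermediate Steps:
Add(Mul(b, Function('K')(-1)), Mul(-1, -16138)) = Add(Mul(-13361, Add(1, Mul(-1, -1))), Mul(-1, -16138)) = Add(Mul(-13361, Add(1, 1)), 16138) = Add(Mul(-13361, 2), 16138) = Add(-26722, 16138) = -10584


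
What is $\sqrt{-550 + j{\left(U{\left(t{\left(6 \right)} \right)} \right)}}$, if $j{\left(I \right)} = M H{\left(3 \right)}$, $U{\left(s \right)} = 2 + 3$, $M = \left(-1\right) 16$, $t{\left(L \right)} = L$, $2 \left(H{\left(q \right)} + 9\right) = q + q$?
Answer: $i \sqrt{454} \approx 21.307 i$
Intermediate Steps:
$H{\left(q \right)} = -9 + q$ ($H{\left(q \right)} = -9 + \frac{q + q}{2} = -9 + \frac{2 q}{2} = -9 + q$)
$M = -16$
$U{\left(s \right)} = 5$
$j{\left(I \right)} = 96$ ($j{\left(I \right)} = - 16 \left(-9 + 3\right) = \left(-16\right) \left(-6\right) = 96$)
$\sqrt{-550 + j{\left(U{\left(t{\left(6 \right)} \right)} \right)}} = \sqrt{-550 + 96} = \sqrt{-454} = i \sqrt{454}$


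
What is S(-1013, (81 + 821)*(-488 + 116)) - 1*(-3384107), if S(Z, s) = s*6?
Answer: 1370843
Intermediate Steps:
S(Z, s) = 6*s
S(-1013, (81 + 821)*(-488 + 116)) - 1*(-3384107) = 6*((81 + 821)*(-488 + 116)) - 1*(-3384107) = 6*(902*(-372)) + 3384107 = 6*(-335544) + 3384107 = -2013264 + 3384107 = 1370843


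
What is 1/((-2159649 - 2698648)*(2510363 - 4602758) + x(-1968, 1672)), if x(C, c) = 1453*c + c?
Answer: 1/10165478782403 ≈ 9.8372e-14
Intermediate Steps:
x(C, c) = 1454*c
1/((-2159649 - 2698648)*(2510363 - 4602758) + x(-1968, 1672)) = 1/((-2159649 - 2698648)*(2510363 - 4602758) + 1454*1672) = 1/(-4858297*(-2092395) + 2431088) = 1/(10165476351315 + 2431088) = 1/10165478782403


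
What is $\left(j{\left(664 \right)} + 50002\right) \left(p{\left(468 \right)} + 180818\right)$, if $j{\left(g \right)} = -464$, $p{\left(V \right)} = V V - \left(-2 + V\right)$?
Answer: $19784288288$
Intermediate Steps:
$p{\left(V \right)} = 2 + V^{2} - V$ ($p{\left(V \right)} = V^{2} - \left(-2 + V\right) = 2 + V^{2} - V$)
$\left(j{\left(664 \right)} + 50002\right) \left(p{\left(468 \right)} + 180818\right) = \left(-464 + 50002\right) \left(\left(2 + 468^{2} - 468\right) + 180818\right) = 49538 \left(\left(2 + 219024 - 468\right) + 180818\right) = 49538 \left(218558 + 180818\right) = 49538 \cdot 399376 = 19784288288$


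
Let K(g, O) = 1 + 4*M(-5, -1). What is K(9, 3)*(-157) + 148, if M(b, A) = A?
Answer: 619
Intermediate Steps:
K(g, O) = -3 (K(g, O) = 1 + 4*(-1) = 1 - 4 = -3)
K(9, 3)*(-157) + 148 = -3*(-157) + 148 = 471 + 148 = 619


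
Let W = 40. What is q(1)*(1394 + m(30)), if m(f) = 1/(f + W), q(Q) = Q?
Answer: 97581/70 ≈ 1394.0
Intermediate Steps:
m(f) = 1/(40 + f) (m(f) = 1/(f + 40) = 1/(40 + f))
q(1)*(1394 + m(30)) = 1*(1394 + 1/(40 + 30)) = 1*(1394 + 1/70) = 1*(97581/70) = 97581/70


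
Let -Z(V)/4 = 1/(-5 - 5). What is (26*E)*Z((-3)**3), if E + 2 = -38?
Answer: -416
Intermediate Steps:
Z(V) = 2/5 (Z(V) = -4/(-5 - 5) = -4/(-10) = -4*(-1/10) = 2/5)
E = -40 (E = -2 - 38 = -40)
(26*E)*Z((-3)**3) = (26*(-40))*(2/5) = -1040*2/5 = -416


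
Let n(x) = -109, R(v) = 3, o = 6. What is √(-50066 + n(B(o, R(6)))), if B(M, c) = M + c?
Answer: 15*I*√223 ≈ 224.0*I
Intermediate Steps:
√(-50066 + n(B(o, R(6)))) = √(-50066 - 109) = √(-50175) = 15*I*√223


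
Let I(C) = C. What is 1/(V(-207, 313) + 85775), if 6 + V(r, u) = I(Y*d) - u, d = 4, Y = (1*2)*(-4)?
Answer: 1/85424 ≈ 1.1706e-5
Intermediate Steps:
Y = -8 (Y = 2*(-4) = -8)
V(r, u) = -38 - u (V(r, u) = -6 + (-8*4 - u) = -6 + (-32 - u) = -38 - u)
1/(V(-207, 313) + 85775) = 1/((-38 - 1*313) + 85775) = 1/((-38 - 313) + 85775) = 1/(-351 + 85775) = 1/85424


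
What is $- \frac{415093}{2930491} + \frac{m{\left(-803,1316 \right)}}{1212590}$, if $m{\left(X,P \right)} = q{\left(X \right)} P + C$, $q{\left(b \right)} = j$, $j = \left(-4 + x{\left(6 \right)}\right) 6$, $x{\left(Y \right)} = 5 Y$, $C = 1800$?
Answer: $\frac{51777671633}{1776742040845} \approx 0.029142$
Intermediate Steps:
$j = 156$ ($j = \left(-4 + 5 \cdot 6\right) 6 = \left(-4 + 30\right) 6 = 26 \cdot 6 = 156$)
$q{\left(b \right)} = 156$
$m{\left(X,P \right)} = 1800 + 156 P$ ($m{\left(X,P \right)} = 156 P + 1800 = 1800 + 156 P$)
$- \frac{415093}{2930491} + \frac{m{\left(-803,1316 \right)}}{1212590} = - \frac{415093}{2930491} + \frac{1800 + 156 \cdot 1316}{1212590} = \left(-415093\right) \frac{1}{2930491} + \left(1800 + 205296\right) \frac{1}{1212590} = - \frac{415093}{2930491} + 207096 \cdot \frac{1}{1212590} = - \frac{415093}{2930491} + \frac{103548}{606295} = \frac{51777671633}{1776742040845}$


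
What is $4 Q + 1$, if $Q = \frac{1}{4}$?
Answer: $2$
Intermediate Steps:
$Q = \frac{1}{4} \approx 0.25$
$4 Q + 1 = 4 \cdot \frac{1}{4} + 1 = 1 + 1 = 2$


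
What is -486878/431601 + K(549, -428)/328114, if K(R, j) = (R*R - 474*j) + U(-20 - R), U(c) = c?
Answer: 28823831006/70807165257 ≈ 0.40707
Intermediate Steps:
K(R, j) = -20 + R**2 - R - 474*j (K(R, j) = (R*R - 474*j) + (-20 - R) = (R**2 - 474*j) + (-20 - R) = -20 + R**2 - R - 474*j)
-486878/431601 + K(549, -428)/328114 = -486878/431601 + (-20 + 549**2 - 1*549 - 474*(-428))/328114 = -486878*1/431601 + (-20 + 301401 - 549 + 202872)*(1/328114) = -486878/431601 + 503704*(1/328114) = -486878/431601 + 251852/164057 = 28823831006/70807165257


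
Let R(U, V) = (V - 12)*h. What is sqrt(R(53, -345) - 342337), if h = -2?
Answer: I*sqrt(341623) ≈ 584.49*I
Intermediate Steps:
R(U, V) = 24 - 2*V (R(U, V) = (V - 12)*(-2) = (-12 + V)*(-2) = 24 - 2*V)
sqrt(R(53, -345) - 342337) = sqrt((24 - 2*(-345)) - 342337) = sqrt((24 + 690) - 342337) = sqrt(714 - 342337) = sqrt(-341623) = I*sqrt(341623)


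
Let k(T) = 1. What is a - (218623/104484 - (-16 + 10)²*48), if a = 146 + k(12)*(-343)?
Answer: 159746381/104484 ≈ 1528.9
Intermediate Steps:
a = -197 (a = 146 + 1*(-343) = 146 - 343 = -197)
a - (218623/104484 - (-16 + 10)²*48) = -197 - (218623/104484 - (-16 + 10)²*48) = -197 - (218623*(1/104484) - (-6)²*48) = -197 - (218623/104484 - 36*48) = -197 - (218623/104484 - 1*1728) = -197 - (218623/104484 - 1728) = -197 - 1*(-180329729/104484) = -197 + 180329729/104484 = 159746381/104484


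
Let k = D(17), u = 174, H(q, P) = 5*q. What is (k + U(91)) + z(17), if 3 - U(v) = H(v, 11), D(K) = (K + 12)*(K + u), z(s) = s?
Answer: 5104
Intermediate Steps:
D(K) = (12 + K)*(174 + K) (D(K) = (K + 12)*(K + 174) = (12 + K)*(174 + K))
k = 5539 (k = 2088 + 17**2 + 186*17 = 2088 + 289 + 3162 = 5539)
U(v) = 3 - 5*v
(k + U(91)) + z(17) = (5539 + (3 - 5*91)) + 17 = (5539 + (3 - 455)) + 17 = (5539 - 452) + 17 = 5087 + 17 = 5104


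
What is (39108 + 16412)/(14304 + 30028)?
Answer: 13880/11083 ≈ 1.2524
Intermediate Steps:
(39108 + 16412)/(14304 + 30028) = 55520/44332 = 55520*(1/44332) = 13880/11083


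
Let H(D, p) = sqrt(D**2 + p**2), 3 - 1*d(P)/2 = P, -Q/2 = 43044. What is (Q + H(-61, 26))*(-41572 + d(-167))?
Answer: 3549580416 - 41232*sqrt(4397) ≈ 3.5468e+9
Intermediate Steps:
Q = -86088 (Q = -2*43044 = -86088)
d(P) = 6 - 2*P
(Q + H(-61, 26))*(-41572 + d(-167)) = (-86088 + sqrt((-61)**2 + 26**2))*(-41572 + (6 - 2*(-167))) = (-86088 + sqrt(3721 + 676))*(-41572 + (6 + 334)) = (-86088 + sqrt(4397))*(-41572 + 340) = (-86088 + sqrt(4397))*(-41232) = 3549580416 - 41232*sqrt(4397)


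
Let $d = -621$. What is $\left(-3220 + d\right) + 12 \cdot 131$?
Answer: $-2269$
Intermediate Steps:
$\left(-3220 + d\right) + 12 \cdot 131 = \left(-3220 - 621\right) + 12 \cdot 131 = -3841 + 1572 = -2269$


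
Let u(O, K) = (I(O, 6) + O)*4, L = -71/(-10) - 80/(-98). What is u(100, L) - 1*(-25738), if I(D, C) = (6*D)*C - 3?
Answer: 40526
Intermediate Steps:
I(D, C) = -3 + 6*C*D (I(D, C) = 6*C*D - 3 = -3 + 6*C*D)
L = 3879/490 (L = -71*(-⅒) - 80*(-1/98) = 71/10 + 40/49 = 3879/490 ≈ 7.9163)
u(O, K) = -12 + 148*O (u(O, K) = ((-3 + 6*6*O) + O)*4 = ((-3 + 36*O) + O)*4 = (-3 + 37*O)*4 = -12 + 148*O)
u(100, L) - 1*(-25738) = (-12 + 148*100) - 1*(-25738) = (-12 + 14800) + 25738 = 14788 + 25738 = 40526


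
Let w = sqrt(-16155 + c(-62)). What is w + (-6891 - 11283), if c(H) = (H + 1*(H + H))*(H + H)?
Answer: -18174 + 7*sqrt(141) ≈ -18091.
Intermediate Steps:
c(H) = 6*H**2 (c(H) = (H + 1*(2*H))*(2*H) = (H + 2*H)*(2*H) = (3*H)*(2*H) = 6*H**2)
w = 7*sqrt(141) (w = sqrt(-16155 + 6*(-62)**2) = sqrt(-16155 + 6*3844) = sqrt(-16155 + 23064) = sqrt(6909) = 7*sqrt(141) ≈ 83.120)
w + (-6891 - 11283) = 7*sqrt(141) + (-6891 - 11283) = 7*sqrt(141) - 18174 = -18174 + 7*sqrt(141)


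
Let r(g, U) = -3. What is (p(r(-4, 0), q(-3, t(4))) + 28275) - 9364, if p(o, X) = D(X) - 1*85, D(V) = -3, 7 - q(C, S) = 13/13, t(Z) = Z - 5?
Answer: 18823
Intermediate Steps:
t(Z) = -5 + Z
q(C, S) = 6 (q(C, S) = 7 - 13/13 = 7 - 1*1 = 7 - 1 = 6)
p(o, X) = -88 (p(o, X) = -3 - 1*85 = -3 - 85 = -88)
(p(r(-4, 0), q(-3, t(4))) + 28275) - 9364 = (-88 + 28275) - 9364 = 28187 - 9364 = 18823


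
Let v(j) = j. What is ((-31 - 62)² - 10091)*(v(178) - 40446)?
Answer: 58066456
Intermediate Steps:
((-31 - 62)² - 10091)*(v(178) - 40446) = ((-31 - 62)² - 10091)*(178 - 40446) = ((-93)² - 10091)*(-40268) = (8649 - 10091)*(-40268) = -1442*(-40268) = 58066456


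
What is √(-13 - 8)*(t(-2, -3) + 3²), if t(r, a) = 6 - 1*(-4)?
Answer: 19*I*√21 ≈ 87.069*I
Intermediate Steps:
t(r, a) = 10 (t(r, a) = 6 + 4 = 10)
√(-13 - 8)*(t(-2, -3) + 3²) = √(-13 - 8)*(10 + 3²) = √(-21)*(10 + 9) = (I*√21)*19 = 19*I*√21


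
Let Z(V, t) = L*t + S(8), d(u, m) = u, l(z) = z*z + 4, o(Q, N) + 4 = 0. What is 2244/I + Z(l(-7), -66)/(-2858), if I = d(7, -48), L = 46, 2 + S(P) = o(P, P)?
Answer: 3217323/10003 ≈ 321.64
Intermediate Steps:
o(Q, N) = -4 (o(Q, N) = -4 + 0 = -4)
l(z) = 4 + z² (l(z) = z² + 4 = 4 + z²)
S(P) = -6 (S(P) = -2 - 4 = -6)
Z(V, t) = -6 + 46*t (Z(V, t) = 46*t - 6 = -6 + 46*t)
I = 7
2244/I + Z(l(-7), -66)/(-2858) = 2244/7 + (-6 + 46*(-66))/(-2858) = 2244*(⅐) + (-6 - 3036)*(-1/2858) = 2244/7 - 3042*(-1/2858) = 2244/7 + 1521/1429 = 3217323/10003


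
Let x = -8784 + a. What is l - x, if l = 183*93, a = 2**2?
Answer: 25799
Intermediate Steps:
a = 4
l = 17019
x = -8780 (x = -8784 + 4 = -8780)
l - x = 17019 - 1*(-8780) = 17019 + 8780 = 25799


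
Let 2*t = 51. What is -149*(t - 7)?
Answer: -5513/2 ≈ -2756.5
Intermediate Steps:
t = 51/2 (t = (½)*51 = 51/2 ≈ 25.500)
-149*(t - 7) = -149*(51/2 - 7) = -149*37/2 = -5513/2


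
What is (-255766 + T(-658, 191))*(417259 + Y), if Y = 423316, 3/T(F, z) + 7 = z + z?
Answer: -1074952493627/5 ≈ -2.1499e+11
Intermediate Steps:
T(F, z) = 3/(-7 + 2*z) (T(F, z) = 3/(-7 + (z + z)) = 3/(-7 + 2*z))
(-255766 + T(-658, 191))*(417259 + Y) = (-255766 + 3/(-7 + 2*191))*(417259 + 423316) = (-255766 + 3/(-7 + 382))*840575 = (-255766 + 3/375)*840575 = (-255766 + 3*(1/375))*840575 = (-255766 + 1/125)*840575 = -31970749/125*840575 = -1074952493627/5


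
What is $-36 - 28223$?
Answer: $-28259$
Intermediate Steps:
$-36 - 28223 = -28259$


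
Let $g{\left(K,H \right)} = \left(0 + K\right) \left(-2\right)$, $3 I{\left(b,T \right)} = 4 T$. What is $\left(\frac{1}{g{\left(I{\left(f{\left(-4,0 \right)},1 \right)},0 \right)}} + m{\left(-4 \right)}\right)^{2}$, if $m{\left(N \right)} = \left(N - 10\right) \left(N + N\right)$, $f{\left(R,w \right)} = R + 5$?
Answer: $\frac{797449}{64} \approx 12460.0$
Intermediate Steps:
$f{\left(R,w \right)} = 5 + R$
$I{\left(b,T \right)} = \frac{4 T}{3}$
$g{\left(K,H \right)} = - 2 K$ ($g{\left(K,H \right)} = K \left(-2\right) = - 2 K$)
$m{\left(N \right)} = 2 N \left(-10 + N\right)$ ($m{\left(N \right)} = \left(-10 + N\right) 2 N = 2 N \left(-10 + N\right)$)
$\left(\frac{1}{g{\left(I{\left(f{\left(-4,0 \right)},1 \right)},0 \right)}} + m{\left(-4 \right)}\right)^{2} = \left(\frac{1}{\left(-2\right) \frac{4}{3} \cdot 1} + 2 \left(-4\right) \left(-10 - 4\right)\right)^{2} = \left(\frac{1}{\left(-2\right) \frac{4}{3}} + 2 \left(-4\right) \left(-14\right)\right)^{2} = \left(\frac{1}{- \frac{8}{3}} + 112\right)^{2} = \left(- \frac{3}{8} + 112\right)^{2} = \left(\frac{893}{8}\right)^{2} = \frac{797449}{64}$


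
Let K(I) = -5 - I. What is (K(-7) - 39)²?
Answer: 1369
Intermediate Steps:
(K(-7) - 39)² = ((-5 - 1*(-7)) - 39)² = ((-5 + 7) - 39)² = (2 - 39)² = (-37)² = 1369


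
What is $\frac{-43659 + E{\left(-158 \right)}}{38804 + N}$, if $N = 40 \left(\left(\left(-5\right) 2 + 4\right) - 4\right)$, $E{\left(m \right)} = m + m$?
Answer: $- \frac{43975}{38404} \approx -1.1451$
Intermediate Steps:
$E{\left(m \right)} = 2 m$
$N = -400$ ($N = 40 \left(\left(-10 + 4\right) - 4\right) = 40 \left(-6 - 4\right) = 40 \left(-10\right) = -400$)
$\frac{-43659 + E{\left(-158 \right)}}{38804 + N} = \frac{-43659 + 2 \left(-158\right)}{38804 - 400} = \frac{-43659 - 316}{38404} = \left(-43975\right) \frac{1}{38404} = - \frac{43975}{38404}$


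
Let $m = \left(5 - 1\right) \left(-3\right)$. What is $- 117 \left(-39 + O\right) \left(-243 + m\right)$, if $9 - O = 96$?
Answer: $-3759210$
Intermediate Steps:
$O = -87$ ($O = 9 - 96 = -87$)
$m = -12$ ($m = 4 \left(-3\right) = -12$)
$- 117 \left(-39 + O\right) \left(-243 + m\right) = - 117 \left(-39 - 87\right) \left(-243 - 12\right) = - 117 \left(\left(-126\right) \left(-255\right)\right) = \left(-117\right) 32130 = -3759210$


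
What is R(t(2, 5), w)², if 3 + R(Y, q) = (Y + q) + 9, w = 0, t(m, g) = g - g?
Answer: 36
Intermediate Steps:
t(m, g) = 0
R(Y, q) = 6 + Y + q (R(Y, q) = -3 + ((Y + q) + 9) = -3 + (9 + Y + q) = 6 + Y + q)
R(t(2, 5), w)² = (6 + 0 + 0)² = 6² = 36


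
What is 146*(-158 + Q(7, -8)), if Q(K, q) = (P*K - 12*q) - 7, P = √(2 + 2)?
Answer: -8030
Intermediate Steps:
P = 2 (P = √4 = 2)
Q(K, q) = -7 - 12*q + 2*K (Q(K, q) = (2*K - 12*q) - 7 = (-12*q + 2*K) - 7 = -7 - 12*q + 2*K)
146*(-158 + Q(7, -8)) = 146*(-158 + (-7 - 12*(-8) + 2*7)) = 146*(-158 + (-7 + 96 + 14)) = 146*(-158 + 103) = 146*(-55) = -8030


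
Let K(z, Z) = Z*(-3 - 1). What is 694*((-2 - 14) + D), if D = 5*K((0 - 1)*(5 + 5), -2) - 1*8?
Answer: 11104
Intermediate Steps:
K(z, Z) = -4*Z (K(z, Z) = Z*(-4) = -4*Z)
D = 32 (D = 5*(-4*(-2)) - 1*8 = 5*8 - 8 = 40 - 8 = 32)
694*((-2 - 14) + D) = 694*((-2 - 14) + 32) = 694*(-16 + 32) = 694*16 = 11104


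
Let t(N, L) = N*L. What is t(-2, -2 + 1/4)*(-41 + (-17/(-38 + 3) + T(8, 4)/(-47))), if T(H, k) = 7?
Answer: -66891/470 ≈ -142.32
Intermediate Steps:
t(N, L) = L*N
t(-2, -2 + 1/4)*(-41 + (-17/(-38 + 3) + T(8, 4)/(-47))) = ((-2 + 1/4)*(-2))*(-41 + (-17/(-38 + 3) + 7/(-47))) = ((-2 + ¼)*(-2))*(-41 + (-17/(-35) + 7*(-1/47))) = (-7/4*(-2))*(-41 + (-17*(-1/35) - 7/47)) = 7*(-41 + (17/35 - 7/47))/2 = 7*(-41 + 554/1645)/2 = (7/2)*(-66891/1645) = -66891/470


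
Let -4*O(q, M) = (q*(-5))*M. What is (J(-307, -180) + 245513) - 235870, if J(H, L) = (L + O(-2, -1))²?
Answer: 164597/4 ≈ 41149.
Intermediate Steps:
O(q, M) = 5*M*q/4 (O(q, M) = -q*(-5)*M/4 = -(-5*q)*M/4 = -(-5)*M*q/4 = 5*M*q/4)
J(H, L) = (5/2 + L)² (J(H, L) = (L + (5/4)*(-1)*(-2))² = (L + 5/2)² = (5/2 + L)²)
(J(-307, -180) + 245513) - 235870 = ((5 + 2*(-180))²/4 + 245513) - 235870 = ((5 - 360)²/4 + 245513) - 235870 = ((¼)*(-355)² + 245513) - 235870 = ((¼)*126025 + 245513) - 235870 = (126025/4 + 245513) - 235870 = 1108077/4 - 235870 = 164597/4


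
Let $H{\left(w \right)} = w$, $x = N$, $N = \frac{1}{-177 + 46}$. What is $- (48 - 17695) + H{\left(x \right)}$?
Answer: $\frac{2311756}{131} \approx 17647.0$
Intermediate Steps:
$N = - \frac{1}{131}$ ($N = \frac{1}{-131} = - \frac{1}{131} \approx -0.0076336$)
$x = - \frac{1}{131} \approx -0.0076336$
$- (48 - 17695) + H{\left(x \right)} = - (48 - 17695) - \frac{1}{131} = \left(-1\right) \left(-17647\right) - \frac{1}{131} = 17647 - \frac{1}{131} = \frac{2311756}{131}$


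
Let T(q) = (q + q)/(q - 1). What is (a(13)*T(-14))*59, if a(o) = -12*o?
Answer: -85904/5 ≈ -17181.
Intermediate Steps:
T(q) = 2*q/(-1 + q) (T(q) = (2*q)/(-1 + q) = 2*q/(-1 + q))
(a(13)*T(-14))*59 = ((-12*13)*(2*(-14)/(-1 - 14)))*59 = -312*(-14)/(-15)*59 = -312*(-14)*(-1)/15*59 = -156*28/15*59 = -1456/5*59 = -85904/5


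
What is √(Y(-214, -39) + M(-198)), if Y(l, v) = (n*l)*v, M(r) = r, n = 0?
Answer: 3*I*√22 ≈ 14.071*I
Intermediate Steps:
Y(l, v) = 0 (Y(l, v) = (0*l)*v = 0*v = 0)
√(Y(-214, -39) + M(-198)) = √(0 - 198) = √(-198) = 3*I*√22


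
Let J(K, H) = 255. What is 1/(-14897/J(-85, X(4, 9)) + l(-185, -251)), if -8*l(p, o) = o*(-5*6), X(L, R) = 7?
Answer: -1020/1019663 ≈ -0.0010003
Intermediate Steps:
l(p, o) = 15*o/4 (l(p, o) = -o*(-5*6)/8 = -o*(-30)/8 = -(-15)*o/4 = 15*o/4)
1/(-14897/J(-85, X(4, 9)) + l(-185, -251)) = 1/(-14897/255 + (15/4)*(-251)) = 1/(-14897*1/255 - 3765/4) = 1/(-14897/255 - 3765/4) = 1/(-1019663/1020) = -1020/1019663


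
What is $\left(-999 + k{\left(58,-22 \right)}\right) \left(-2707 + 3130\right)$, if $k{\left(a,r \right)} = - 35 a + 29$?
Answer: $-1269000$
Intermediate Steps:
$k{\left(a,r \right)} = 29 - 35 a$
$\left(-999 + k{\left(58,-22 \right)}\right) \left(-2707 + 3130\right) = \left(-999 + \left(29 - 2030\right)\right) \left(-2707 + 3130\right) = \left(-999 + \left(29 - 2030\right)\right) 423 = \left(-999 - 2001\right) 423 = \left(-3000\right) 423 = -1269000$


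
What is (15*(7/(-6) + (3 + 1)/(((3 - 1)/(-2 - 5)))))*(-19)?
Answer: 8645/2 ≈ 4322.5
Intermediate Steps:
(15*(7/(-6) + (3 + 1)/(((3 - 1)/(-2 - 5)))))*(-19) = (15*(7*(-⅙) + 4/((2/(-7)))))*(-19) = (15*(-7/6 + 4/((2*(-⅐)))))*(-19) = (15*(-7/6 + 4/(-2/7)))*(-19) = (15*(-7/6 + 4*(-7/2)))*(-19) = (15*(-7/6 - 14))*(-19) = (15*(-91/6))*(-19) = -455/2*(-19) = 8645/2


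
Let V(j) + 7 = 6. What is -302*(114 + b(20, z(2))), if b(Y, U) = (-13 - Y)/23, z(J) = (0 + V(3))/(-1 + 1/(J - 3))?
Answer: -781878/23 ≈ -33995.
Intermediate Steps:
V(j) = -1 (V(j) = -7 + 6 = -1)
z(J) = -1/(-1 + 1/(-3 + J)) (z(J) = (0 - 1)/(-1 + 1/(J - 3)) = -1/(-1 + 1/(-3 + J)))
b(Y, U) = -13/23 - Y/23 (b(Y, U) = (-13 - Y)*(1/23) = -13/23 - Y/23)
-302*(114 + b(20, z(2))) = -302*(114 + (-13/23 - 1/23*20)) = -302*(114 + (-13/23 - 20/23)) = -302*(114 - 33/23) = -302*2589/23 = -781878/23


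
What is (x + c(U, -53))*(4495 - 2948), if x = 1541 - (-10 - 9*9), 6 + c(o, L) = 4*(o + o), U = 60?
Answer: 3257982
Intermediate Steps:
c(o, L) = -6 + 8*o (c(o, L) = -6 + 4*(o + o) = -6 + 4*(2*o) = -6 + 8*o)
x = 1632 (x = 1541 - (-10 - 81) = 1541 - 1*(-91) = 1541 + 91 = 1632)
(x + c(U, -53))*(4495 - 2948) = (1632 + (-6 + 8*60))*(4495 - 2948) = (1632 + (-6 + 480))*1547 = (1632 + 474)*1547 = 2106*1547 = 3257982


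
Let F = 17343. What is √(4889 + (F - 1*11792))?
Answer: 6*√290 ≈ 102.18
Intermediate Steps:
√(4889 + (F - 1*11792)) = √(4889 + (17343 - 1*11792)) = √(4889 + (17343 - 11792)) = √(4889 + 5551) = √10440 = 6*√290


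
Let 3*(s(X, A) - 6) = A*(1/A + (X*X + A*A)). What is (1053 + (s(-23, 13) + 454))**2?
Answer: 20593444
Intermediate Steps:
s(X, A) = 6 + A*(1/A + A**2 + X**2)/3 (s(X, A) = 6 + (A*(1/A + (X*X + A*A)))/3 = 6 + (A*(1/A + (X**2 + A**2)))/3 = 6 + (A*(1/A + (A**2 + X**2)))/3 = 6 + (A*(1/A + A**2 + X**2))/3 = 6 + A*(1/A + A**2 + X**2)/3)
(1053 + (s(-23, 13) + 454))**2 = (1053 + ((19/3 + (1/3)*13**3 + (1/3)*13*(-23)**2) + 454))**2 = (1053 + ((19/3 + (1/3)*2197 + (1/3)*13*529) + 454))**2 = (1053 + ((19/3 + 2197/3 + 6877/3) + 454))**2 = (1053 + (3031 + 454))**2 = (1053 + 3485)**2 = 4538**2 = 20593444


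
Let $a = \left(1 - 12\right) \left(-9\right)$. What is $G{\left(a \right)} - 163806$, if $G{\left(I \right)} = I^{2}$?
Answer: $-154005$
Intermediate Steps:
$a = 99$ ($a = \left(-11\right) \left(-9\right) = 99$)
$G{\left(a \right)} - 163806 = 99^{2} - 163806 = 9801 - 163806 = -154005$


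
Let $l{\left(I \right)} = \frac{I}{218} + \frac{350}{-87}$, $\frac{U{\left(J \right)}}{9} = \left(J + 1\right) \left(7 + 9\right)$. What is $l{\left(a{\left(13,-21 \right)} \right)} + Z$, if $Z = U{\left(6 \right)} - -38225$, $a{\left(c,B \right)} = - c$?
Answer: $\frac{744015647}{18966} \approx 39229.0$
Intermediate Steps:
$U{\left(J \right)} = 144 + 144 J$ ($U{\left(J \right)} = 9 \left(J + 1\right) \left(7 + 9\right) = 9 \left(1 + J\right) 16 = 9 \left(16 + 16 J\right) = 144 + 144 J$)
$l{\left(I \right)} = - \frac{350}{87} + \frac{I}{218}$ ($l{\left(I \right)} = I \frac{1}{218} + 350 \left(- \frac{1}{87}\right) = \frac{I}{218} - \frac{350}{87} = - \frac{350}{87} + \frac{I}{218}$)
$Z = 39233$ ($Z = \left(144 + 144 \cdot 6\right) - -38225 = \left(144 + 864\right) + 38225 = 1008 + 38225 = 39233$)
$l{\left(a{\left(13,-21 \right)} \right)} + Z = \left(- \frac{350}{87} + \frac{\left(-1\right) 13}{218}\right) + 39233 = \left(- \frac{350}{87} + \frac{1}{218} \left(-13\right)\right) + 39233 = \left(- \frac{350}{87} - \frac{13}{218}\right) + 39233 = - \frac{77431}{18966} + 39233 = \frac{744015647}{18966}$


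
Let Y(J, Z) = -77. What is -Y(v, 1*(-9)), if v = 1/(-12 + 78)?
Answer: 77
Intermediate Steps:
v = 1/66 ≈ 0.015152
-Y(v, 1*(-9)) = -1*(-77) = 77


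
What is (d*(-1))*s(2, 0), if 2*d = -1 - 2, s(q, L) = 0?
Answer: 0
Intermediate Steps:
d = -3/2 (d = (-1 - 2)/2 = (½)*(-3) = -3/2 ≈ -1.5000)
(d*(-1))*s(2, 0) = -3/2*(-1)*0 = (3/2)*0 = 0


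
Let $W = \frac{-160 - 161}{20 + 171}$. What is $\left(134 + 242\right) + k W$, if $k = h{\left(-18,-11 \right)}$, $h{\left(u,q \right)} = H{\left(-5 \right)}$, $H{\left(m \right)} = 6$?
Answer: $\frac{69890}{191} \approx 365.92$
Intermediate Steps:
$h{\left(u,q \right)} = 6$
$W = - \frac{321}{191} \approx -1.6806$
$k = 6$
$\left(134 + 242\right) + k W = \left(134 + 242\right) + 6 \left(- \frac{321}{191}\right) = 376 - \frac{1926}{191} = \frac{69890}{191}$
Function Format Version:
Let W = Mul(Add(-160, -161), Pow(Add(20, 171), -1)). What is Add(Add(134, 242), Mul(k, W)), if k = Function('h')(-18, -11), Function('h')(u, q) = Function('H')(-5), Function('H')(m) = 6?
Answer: Rational(69890, 191) ≈ 365.92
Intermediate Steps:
Function('h')(u, q) = 6
W = Rational(-321, 191) (W = Mul(-321, Pow(191, -1)) = Mul(-321, Rational(1, 191)) = Rational(-321, 191) ≈ -1.6806)
k = 6
Add(Add(134, 242), Mul(k, W)) = Add(Add(134, 242), Mul(6, Rational(-321, 191))) = Add(376, Rational(-1926, 191)) = Rational(69890, 191)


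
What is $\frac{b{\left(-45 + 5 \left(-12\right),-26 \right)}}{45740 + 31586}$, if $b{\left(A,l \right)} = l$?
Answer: $- \frac{13}{38663} \approx -0.00033624$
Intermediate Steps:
$\frac{b{\left(-45 + 5 \left(-12\right),-26 \right)}}{45740 + 31586} = - \frac{26}{45740 + 31586} = - \frac{26}{77326} = \left(-26\right) \frac{1}{77326} = - \frac{13}{38663}$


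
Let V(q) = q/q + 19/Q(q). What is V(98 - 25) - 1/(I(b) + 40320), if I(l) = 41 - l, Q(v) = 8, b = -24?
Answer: 1090387/323080 ≈ 3.3750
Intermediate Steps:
V(q) = 27/8 (V(q) = q/q + 19/8 = 1 + 19*(⅛) = 1 + 19/8 = 27/8)
V(98 - 25) - 1/(I(b) + 40320) = 27/8 - 1/((41 - 1*(-24)) + 40320) = 27/8 - 1/((41 + 24) + 40320) = 27/8 - 1/(65 + 40320) = 27/8 - 1/40385 = 1090387/323080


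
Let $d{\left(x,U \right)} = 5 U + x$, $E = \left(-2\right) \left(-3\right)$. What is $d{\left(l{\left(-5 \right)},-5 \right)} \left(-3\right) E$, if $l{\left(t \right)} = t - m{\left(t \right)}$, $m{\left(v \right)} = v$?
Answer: $450$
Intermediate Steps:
$l{\left(t \right)} = 0$ ($l{\left(t \right)} = t - t = 0$)
$E = 6$
$d{\left(x,U \right)} = x + 5 U$
$d{\left(l{\left(-5 \right)},-5 \right)} \left(-3\right) E = \left(0 + 5 \left(-5\right)\right) \left(-3\right) 6 = \left(0 - 25\right) \left(-3\right) 6 = \left(-25\right) \left(-3\right) 6 = 75 \cdot 6 = 450$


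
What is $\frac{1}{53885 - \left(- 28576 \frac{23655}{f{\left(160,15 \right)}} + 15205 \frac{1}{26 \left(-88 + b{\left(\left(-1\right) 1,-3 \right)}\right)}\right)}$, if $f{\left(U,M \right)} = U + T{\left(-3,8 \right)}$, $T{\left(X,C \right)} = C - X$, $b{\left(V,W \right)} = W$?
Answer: $\frac{7098}{28441009985} \approx 2.4957 \cdot 10^{-7}$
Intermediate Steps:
$f{\left(U,M \right)} = 11 + U$ ($f{\left(U,M \right)} = U + \left(8 - -3\right) = U + \left(8 + 3\right) = U + 11 = 11 + U$)
$\frac{1}{53885 - \left(- 28576 \frac{23655}{f{\left(160,15 \right)}} + 15205 \frac{1}{26 \left(-88 + b{\left(\left(-1\right) 1,-3 \right)}\right)}\right)} = \frac{1}{53885 - \left(- 28576 \frac{23655}{11 + 160} + 15205 \frac{1}{26 \left(-88 - 3\right)}\right)} = \frac{1}{53885 + \left(- \frac{15205}{26 \left(-91\right)} + \frac{28576}{171 \cdot \frac{1}{23655}}\right)} = \frac{1}{53885 + \left(- \frac{15205}{-2366} + \frac{28576}{\frac{3}{415}}\right)} = \frac{1}{53885 + \left(\left(-15205\right) \left(- \frac{1}{2366}\right) + 28576 \cdot \frac{415}{3}\right)} = \frac{1}{53885 + \left(\frac{15205}{2366} + \frac{11859040}{3}\right)} = \frac{1}{53885 + \frac{28058534255}{7098}} = \frac{1}{\frac{28441009985}{7098}} = \frac{7098}{28441009985}$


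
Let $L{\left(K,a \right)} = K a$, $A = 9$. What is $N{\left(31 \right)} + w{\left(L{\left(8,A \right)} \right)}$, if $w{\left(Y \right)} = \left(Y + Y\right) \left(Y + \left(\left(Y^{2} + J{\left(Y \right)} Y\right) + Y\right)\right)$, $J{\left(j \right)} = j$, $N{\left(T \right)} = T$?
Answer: $1513759$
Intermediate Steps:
$w{\left(Y \right)} = 2 Y \left(2 Y + 2 Y^{2}\right)$ ($w{\left(Y \right)} = \left(Y + Y\right) \left(Y + \left(\left(Y^{2} + Y Y\right) + Y\right)\right) = 2 Y \left(Y + \left(\left(Y^{2} + Y^{2}\right) + Y\right)\right) = 2 Y \left(Y + \left(2 Y^{2} + Y\right)\right) = 2 Y \left(Y + \left(Y + 2 Y^{2}\right)\right) = 2 Y \left(2 Y + 2 Y^{2}\right)$)
$N{\left(31 \right)} + w{\left(L{\left(8,A \right)} \right)} = 31 + 4 \left(8 \cdot 9\right)^{2} \left(1 + 8 \cdot 9\right) = 31 + 4 \cdot 72^{2} \left(1 + 72\right) = 31 + 4 \cdot 5184 \cdot 73 = 31 + 1513728 = 1513759$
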